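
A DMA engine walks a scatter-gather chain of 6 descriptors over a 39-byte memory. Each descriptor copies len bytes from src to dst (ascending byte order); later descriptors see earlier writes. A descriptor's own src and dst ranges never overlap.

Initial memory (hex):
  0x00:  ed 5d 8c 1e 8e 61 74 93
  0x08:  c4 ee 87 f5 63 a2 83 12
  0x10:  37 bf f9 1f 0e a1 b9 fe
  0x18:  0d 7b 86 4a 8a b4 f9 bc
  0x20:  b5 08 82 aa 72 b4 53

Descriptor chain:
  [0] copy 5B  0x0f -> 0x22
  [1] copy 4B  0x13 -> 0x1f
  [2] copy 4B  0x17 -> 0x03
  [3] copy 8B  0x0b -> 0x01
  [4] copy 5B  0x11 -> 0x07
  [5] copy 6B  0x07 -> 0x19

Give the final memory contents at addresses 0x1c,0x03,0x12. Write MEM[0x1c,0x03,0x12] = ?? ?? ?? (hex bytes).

[0] 0x0f->0x22 len=5 : 12 37 bf f9 1f
[1] 0x13->0x1f len=4 : 1f 0e a1 b9
[2] 0x17->0x03 len=4 : fe 0d 7b 86
[3] 0x0b->0x01 len=8 : f5 63 a2 83 12 37 bf f9
[4] 0x11->0x07 len=5 : bf f9 1f 0e a1
[5] 0x07->0x19 len=6 : bf f9 1f 0e a1 63
query mem[0x1c]=0x0e, mem[0x03]=0xa2, mem[0x12]=0xf9

MEM[0x1c,0x03,0x12] = 0e a2 f9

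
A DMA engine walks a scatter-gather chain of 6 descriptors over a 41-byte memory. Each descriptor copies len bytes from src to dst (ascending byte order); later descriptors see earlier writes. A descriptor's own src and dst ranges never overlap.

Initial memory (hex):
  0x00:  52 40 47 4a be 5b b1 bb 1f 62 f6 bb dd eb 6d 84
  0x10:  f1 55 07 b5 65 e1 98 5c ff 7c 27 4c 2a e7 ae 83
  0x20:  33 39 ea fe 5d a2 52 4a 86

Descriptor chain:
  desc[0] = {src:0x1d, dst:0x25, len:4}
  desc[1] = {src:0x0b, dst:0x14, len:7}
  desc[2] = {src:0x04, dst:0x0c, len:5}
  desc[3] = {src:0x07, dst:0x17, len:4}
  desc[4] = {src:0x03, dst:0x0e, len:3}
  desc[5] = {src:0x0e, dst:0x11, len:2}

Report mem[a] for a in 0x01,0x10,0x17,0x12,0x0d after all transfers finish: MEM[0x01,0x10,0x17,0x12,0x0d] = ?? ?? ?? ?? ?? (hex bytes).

  after D0: wrote 4B at 0x25 = e7ae8333
  after D1: wrote 7B at 0x14 = bbddeb6d84f155
  after D2: wrote 5B at 0x0c = be5bb1bb1f
  after D3: wrote 4B at 0x17 = bb1f62f6
  after D4: wrote 3B at 0x0e = 4abe5b
  after D5: wrote 2B at 0x11 = 4abe
query mem[0x01]=0x40, mem[0x10]=0x5b, mem[0x17]=0xbb, mem[0x12]=0xbe, mem[0x0d]=0x5b

MEM[0x01,0x10,0x17,0x12,0x0d] = 40 5b bb be 5b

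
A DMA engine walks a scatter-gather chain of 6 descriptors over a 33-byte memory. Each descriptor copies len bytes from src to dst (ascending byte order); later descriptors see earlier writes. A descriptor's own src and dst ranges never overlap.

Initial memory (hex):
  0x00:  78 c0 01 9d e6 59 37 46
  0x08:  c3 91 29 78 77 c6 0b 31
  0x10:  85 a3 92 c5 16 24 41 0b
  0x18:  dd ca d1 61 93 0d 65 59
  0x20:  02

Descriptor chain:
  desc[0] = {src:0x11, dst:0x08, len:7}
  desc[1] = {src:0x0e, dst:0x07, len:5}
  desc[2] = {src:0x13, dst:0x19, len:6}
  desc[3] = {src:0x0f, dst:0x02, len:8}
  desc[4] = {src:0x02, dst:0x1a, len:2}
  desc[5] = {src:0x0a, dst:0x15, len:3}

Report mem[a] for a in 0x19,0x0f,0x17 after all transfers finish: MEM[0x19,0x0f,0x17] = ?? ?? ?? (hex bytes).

MEM[0x19,0x0f,0x17] = c5 31 24

[0] 0x11->0x08 len=7 : a3 92 c5 16 24 41 0b
[1] 0x0e->0x07 len=5 : 0b 31 85 a3 92
[2] 0x13->0x19 len=6 : c5 16 24 41 0b dd
[3] 0x0f->0x02 len=8 : 31 85 a3 92 c5 16 24 41
[4] 0x02->0x1a len=2 : 31 85
[5] 0x0a->0x15 len=3 : a3 92 24
query mem[0x19]=0xc5, mem[0x0f]=0x31, mem[0x17]=0x24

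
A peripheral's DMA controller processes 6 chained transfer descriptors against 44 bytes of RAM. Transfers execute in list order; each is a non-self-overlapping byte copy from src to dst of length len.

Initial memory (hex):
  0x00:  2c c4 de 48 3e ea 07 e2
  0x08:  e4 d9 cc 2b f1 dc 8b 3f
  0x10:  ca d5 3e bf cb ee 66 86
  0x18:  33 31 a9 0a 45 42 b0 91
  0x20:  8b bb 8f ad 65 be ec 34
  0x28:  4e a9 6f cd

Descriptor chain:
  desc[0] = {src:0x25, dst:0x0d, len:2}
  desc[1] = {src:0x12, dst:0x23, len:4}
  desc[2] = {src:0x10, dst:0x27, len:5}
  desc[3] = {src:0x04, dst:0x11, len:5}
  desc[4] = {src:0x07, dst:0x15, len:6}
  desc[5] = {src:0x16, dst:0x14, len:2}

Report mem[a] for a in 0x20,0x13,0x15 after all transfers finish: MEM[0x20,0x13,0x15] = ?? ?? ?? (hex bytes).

D0: mem[0x0d..0x0e] <- [be ec]
D1: mem[0x23..0x26] <- [3e bf cb ee]
D2: mem[0x27..0x2b] <- [ca d5 3e bf cb]
D3: mem[0x11..0x15] <- [3e ea 07 e2 e4]
D4: mem[0x15..0x1a] <- [e2 e4 d9 cc 2b f1]
D5: mem[0x14..0x15] <- [e4 d9]
query mem[0x20]=0x8b, mem[0x13]=0x07, mem[0x15]=0xd9

MEM[0x20,0x13,0x15] = 8b 07 d9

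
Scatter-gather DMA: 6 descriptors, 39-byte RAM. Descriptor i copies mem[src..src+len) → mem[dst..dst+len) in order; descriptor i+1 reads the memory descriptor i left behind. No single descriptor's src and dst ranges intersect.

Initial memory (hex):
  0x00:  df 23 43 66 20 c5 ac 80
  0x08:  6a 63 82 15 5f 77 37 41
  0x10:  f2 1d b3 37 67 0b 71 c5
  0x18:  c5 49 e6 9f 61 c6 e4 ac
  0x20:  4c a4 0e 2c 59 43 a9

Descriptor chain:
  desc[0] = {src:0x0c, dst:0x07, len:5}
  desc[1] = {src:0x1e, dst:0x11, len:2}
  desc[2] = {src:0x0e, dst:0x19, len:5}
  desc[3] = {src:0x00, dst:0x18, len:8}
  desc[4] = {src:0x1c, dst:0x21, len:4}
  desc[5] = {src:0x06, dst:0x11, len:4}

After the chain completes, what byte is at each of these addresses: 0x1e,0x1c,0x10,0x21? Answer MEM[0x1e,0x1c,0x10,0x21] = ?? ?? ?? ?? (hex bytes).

[0] 0x0c->0x07 len=5 : 5f 77 37 41 f2
[1] 0x1e->0x11 len=2 : e4 ac
[2] 0x0e->0x19 len=5 : 37 41 f2 e4 ac
[3] 0x00->0x18 len=8 : df 23 43 66 20 c5 ac 5f
[4] 0x1c->0x21 len=4 : 20 c5 ac 5f
[5] 0x06->0x11 len=4 : ac 5f 77 37
query mem[0x1e]=0xac, mem[0x1c]=0x20, mem[0x10]=0xf2, mem[0x21]=0x20

MEM[0x1e,0x1c,0x10,0x21] = ac 20 f2 20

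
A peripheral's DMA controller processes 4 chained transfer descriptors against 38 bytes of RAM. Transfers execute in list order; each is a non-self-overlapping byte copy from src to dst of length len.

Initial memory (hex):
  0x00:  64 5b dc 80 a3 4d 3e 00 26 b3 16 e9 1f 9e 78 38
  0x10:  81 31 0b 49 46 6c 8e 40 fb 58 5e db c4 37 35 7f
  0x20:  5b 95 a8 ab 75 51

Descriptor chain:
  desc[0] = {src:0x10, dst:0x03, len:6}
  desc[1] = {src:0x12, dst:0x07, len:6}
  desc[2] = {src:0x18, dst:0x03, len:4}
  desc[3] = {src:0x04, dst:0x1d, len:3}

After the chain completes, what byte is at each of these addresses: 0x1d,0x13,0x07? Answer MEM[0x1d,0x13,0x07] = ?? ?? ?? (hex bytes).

MEM[0x1d,0x13,0x07] = 58 49 0b

#0 dst[0x03+6] := {0x81,0x31,0x0b,0x49,0x46,0x6c}
#1 dst[0x07+6] := {0x0b,0x49,0x46,0x6c,0x8e,0x40}
#2 dst[0x03+4] := {0xfb,0x58,0x5e,0xdb}
#3 dst[0x1d+3] := {0x58,0x5e,0xdb}
query mem[0x1d]=0x58, mem[0x13]=0x49, mem[0x07]=0x0b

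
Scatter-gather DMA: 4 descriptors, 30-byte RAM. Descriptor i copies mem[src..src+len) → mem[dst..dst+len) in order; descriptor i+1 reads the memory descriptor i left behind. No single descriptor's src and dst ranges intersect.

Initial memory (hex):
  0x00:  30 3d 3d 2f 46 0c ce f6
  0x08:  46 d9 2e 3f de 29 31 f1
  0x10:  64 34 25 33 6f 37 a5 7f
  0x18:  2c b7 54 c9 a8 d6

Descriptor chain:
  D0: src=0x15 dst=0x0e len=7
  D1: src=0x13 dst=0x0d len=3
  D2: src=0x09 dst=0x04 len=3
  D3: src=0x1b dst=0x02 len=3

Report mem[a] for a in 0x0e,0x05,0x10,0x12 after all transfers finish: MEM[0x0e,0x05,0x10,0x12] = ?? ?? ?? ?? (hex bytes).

[0] 0x15->0x0e len=7 : 37 a5 7f 2c b7 54 c9
[1] 0x13->0x0d len=3 : 54 c9 37
[2] 0x09->0x04 len=3 : d9 2e 3f
[3] 0x1b->0x02 len=3 : c9 a8 d6
query mem[0x0e]=0xc9, mem[0x05]=0x2e, mem[0x10]=0x7f, mem[0x12]=0xb7

MEM[0x0e,0x05,0x10,0x12] = c9 2e 7f b7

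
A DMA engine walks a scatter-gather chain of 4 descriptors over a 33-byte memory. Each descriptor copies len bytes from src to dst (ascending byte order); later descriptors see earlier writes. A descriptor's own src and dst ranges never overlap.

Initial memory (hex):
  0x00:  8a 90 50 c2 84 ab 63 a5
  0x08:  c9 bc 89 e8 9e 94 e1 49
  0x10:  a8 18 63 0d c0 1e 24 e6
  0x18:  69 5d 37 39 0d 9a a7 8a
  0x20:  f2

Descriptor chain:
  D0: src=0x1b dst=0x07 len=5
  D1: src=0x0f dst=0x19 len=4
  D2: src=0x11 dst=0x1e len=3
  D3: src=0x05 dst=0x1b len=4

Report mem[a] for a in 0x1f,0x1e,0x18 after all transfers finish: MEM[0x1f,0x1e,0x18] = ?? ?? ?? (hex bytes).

MEM[0x1f,0x1e,0x18] = 63 0d 69

#0 dst[0x07+5] := {0x39,0x0d,0x9a,0xa7,0x8a}
#1 dst[0x19+4] := {0x49,0xa8,0x18,0x63}
#2 dst[0x1e+3] := {0x18,0x63,0x0d}
#3 dst[0x1b+4] := {0xab,0x63,0x39,0x0d}
query mem[0x1f]=0x63, mem[0x1e]=0x0d, mem[0x18]=0x69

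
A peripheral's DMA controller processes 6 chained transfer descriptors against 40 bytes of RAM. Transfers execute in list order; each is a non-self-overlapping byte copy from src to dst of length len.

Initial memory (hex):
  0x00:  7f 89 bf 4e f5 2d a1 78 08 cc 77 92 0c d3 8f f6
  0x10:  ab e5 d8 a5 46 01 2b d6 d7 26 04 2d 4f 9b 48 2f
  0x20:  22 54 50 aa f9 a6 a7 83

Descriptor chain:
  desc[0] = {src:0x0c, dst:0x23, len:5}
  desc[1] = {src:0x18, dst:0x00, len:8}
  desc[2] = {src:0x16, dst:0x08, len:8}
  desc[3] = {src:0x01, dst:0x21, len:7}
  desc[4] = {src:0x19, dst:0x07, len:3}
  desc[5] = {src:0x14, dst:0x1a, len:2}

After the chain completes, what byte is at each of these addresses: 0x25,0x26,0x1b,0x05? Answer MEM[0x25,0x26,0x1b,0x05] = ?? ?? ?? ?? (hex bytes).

[0] 0x0c->0x23 len=5 : 0c d3 8f f6 ab
[1] 0x18->0x00 len=8 : d7 26 04 2d 4f 9b 48 2f
[2] 0x16->0x08 len=8 : 2b d6 d7 26 04 2d 4f 9b
[3] 0x01->0x21 len=7 : 26 04 2d 4f 9b 48 2f
[4] 0x19->0x07 len=3 : 26 04 2d
[5] 0x14->0x1a len=2 : 46 01
query mem[0x25]=0x9b, mem[0x26]=0x48, mem[0x1b]=0x01, mem[0x05]=0x9b

MEM[0x25,0x26,0x1b,0x05] = 9b 48 01 9b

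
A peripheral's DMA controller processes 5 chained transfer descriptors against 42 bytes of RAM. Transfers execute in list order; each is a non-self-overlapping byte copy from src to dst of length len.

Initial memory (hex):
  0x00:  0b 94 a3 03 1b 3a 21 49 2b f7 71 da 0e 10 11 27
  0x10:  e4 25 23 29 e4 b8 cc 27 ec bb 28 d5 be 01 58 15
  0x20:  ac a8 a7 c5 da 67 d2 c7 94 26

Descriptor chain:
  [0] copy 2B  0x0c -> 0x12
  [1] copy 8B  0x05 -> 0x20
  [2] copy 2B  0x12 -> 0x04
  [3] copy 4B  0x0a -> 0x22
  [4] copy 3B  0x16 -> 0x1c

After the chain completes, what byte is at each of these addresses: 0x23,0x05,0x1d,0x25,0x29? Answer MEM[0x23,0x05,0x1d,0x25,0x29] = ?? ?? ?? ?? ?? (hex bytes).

MEM[0x23,0x05,0x1d,0x25,0x29] = da 10 27 10 26

  after D0: wrote 2B at 0x12 = 0e10
  after D1: wrote 8B at 0x20 = 3a21492bf771da0e
  after D2: wrote 2B at 0x04 = 0e10
  after D3: wrote 4B at 0x22 = 71da0e10
  after D4: wrote 3B at 0x1c = cc27ec
query mem[0x23]=0xda, mem[0x05]=0x10, mem[0x1d]=0x27, mem[0x25]=0x10, mem[0x29]=0x26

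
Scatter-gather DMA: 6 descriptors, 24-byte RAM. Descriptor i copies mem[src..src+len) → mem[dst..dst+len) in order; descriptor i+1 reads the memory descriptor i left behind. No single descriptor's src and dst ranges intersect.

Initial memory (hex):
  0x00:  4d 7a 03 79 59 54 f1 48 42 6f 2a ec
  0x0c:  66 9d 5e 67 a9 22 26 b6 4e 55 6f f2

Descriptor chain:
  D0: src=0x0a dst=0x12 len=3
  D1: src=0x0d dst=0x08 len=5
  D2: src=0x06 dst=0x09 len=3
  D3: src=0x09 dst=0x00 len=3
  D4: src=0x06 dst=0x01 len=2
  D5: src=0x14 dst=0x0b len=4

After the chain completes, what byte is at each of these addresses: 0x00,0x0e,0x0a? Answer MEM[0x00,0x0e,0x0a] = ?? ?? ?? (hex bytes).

MEM[0x00,0x0e,0x0a] = f1 f2 48

#0 dst[0x12+3] := {0x2a,0xec,0x66}
#1 dst[0x08+5] := {0x9d,0x5e,0x67,0xa9,0x22}
#2 dst[0x09+3] := {0xf1,0x48,0x9d}
#3 dst[0x00+3] := {0xf1,0x48,0x9d}
#4 dst[0x01+2] := {0xf1,0x48}
#5 dst[0x0b+4] := {0x66,0x55,0x6f,0xf2}
query mem[0x00]=0xf1, mem[0x0e]=0xf2, mem[0x0a]=0x48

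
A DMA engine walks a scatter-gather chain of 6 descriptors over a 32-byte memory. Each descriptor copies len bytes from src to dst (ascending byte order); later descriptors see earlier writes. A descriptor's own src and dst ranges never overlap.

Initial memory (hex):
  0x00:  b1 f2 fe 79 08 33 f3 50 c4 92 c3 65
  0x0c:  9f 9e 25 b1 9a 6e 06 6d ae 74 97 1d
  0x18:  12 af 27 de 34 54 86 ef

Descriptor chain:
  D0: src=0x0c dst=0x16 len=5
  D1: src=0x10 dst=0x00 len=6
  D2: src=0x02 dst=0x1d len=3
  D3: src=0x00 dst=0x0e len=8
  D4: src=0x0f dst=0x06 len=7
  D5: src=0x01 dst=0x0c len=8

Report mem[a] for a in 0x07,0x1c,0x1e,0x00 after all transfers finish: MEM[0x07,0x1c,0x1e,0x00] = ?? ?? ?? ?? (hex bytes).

  after D0: wrote 5B at 0x16 = 9f9e25b19a
  after D1: wrote 6B at 0x00 = 9a6e066dae74
  after D2: wrote 3B at 0x1d = 066dae
  after D3: wrote 8B at 0x0e = 9a6e066dae74f350
  after D4: wrote 7B at 0x06 = 6e066dae74f350
  after D5: wrote 8B at 0x0c = 6e066dae746e066d
query mem[0x07]=0x06, mem[0x1c]=0x34, mem[0x1e]=0x6d, mem[0x00]=0x9a

MEM[0x07,0x1c,0x1e,0x00] = 06 34 6d 9a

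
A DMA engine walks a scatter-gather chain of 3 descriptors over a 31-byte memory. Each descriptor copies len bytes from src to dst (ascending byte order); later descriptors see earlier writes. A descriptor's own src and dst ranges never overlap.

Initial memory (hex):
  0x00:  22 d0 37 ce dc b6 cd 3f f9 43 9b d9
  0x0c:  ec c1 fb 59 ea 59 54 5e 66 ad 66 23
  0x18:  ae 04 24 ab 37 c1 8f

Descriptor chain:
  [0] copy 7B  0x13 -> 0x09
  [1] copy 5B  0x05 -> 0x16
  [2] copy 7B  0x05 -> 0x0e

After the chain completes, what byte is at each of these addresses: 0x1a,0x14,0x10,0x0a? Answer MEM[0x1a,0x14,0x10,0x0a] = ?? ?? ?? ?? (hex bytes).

  after D0: wrote 7B at 0x09 = 5e66ad6623ae04
  after D1: wrote 5B at 0x16 = b6cd3ff95e
  after D2: wrote 7B at 0x0e = b6cd3ff95e66ad
query mem[0x1a]=0x5e, mem[0x14]=0xad, mem[0x10]=0x3f, mem[0x0a]=0x66

MEM[0x1a,0x14,0x10,0x0a] = 5e ad 3f 66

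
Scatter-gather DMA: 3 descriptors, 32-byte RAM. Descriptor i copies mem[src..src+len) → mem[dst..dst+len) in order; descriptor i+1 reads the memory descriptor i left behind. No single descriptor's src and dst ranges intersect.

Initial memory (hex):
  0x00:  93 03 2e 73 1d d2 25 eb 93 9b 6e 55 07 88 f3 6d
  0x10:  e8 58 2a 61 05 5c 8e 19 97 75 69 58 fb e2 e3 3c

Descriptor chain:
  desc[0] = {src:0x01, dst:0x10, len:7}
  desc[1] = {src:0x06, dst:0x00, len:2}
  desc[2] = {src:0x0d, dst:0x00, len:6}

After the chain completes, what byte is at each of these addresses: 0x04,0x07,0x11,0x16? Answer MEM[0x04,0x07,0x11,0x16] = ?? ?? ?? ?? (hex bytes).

  after D0: wrote 7B at 0x10 = 032e731dd225eb
  after D1: wrote 2B at 0x00 = 25eb
  after D2: wrote 6B at 0x00 = 88f36d032e73
query mem[0x04]=0x2e, mem[0x07]=0xeb, mem[0x11]=0x2e, mem[0x16]=0xeb

MEM[0x04,0x07,0x11,0x16] = 2e eb 2e eb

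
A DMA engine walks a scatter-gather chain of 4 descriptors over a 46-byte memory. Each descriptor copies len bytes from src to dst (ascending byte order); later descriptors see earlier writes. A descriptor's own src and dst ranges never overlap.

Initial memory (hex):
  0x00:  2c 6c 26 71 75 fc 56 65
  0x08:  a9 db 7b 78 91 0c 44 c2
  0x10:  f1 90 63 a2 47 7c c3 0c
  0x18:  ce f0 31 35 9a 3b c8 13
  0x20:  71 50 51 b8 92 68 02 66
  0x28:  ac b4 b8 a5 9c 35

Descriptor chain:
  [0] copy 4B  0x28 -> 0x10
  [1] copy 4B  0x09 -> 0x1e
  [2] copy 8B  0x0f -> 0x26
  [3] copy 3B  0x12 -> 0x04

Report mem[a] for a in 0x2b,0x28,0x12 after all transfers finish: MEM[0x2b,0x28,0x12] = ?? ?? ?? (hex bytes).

MEM[0x2b,0x28,0x12] = 47 b4 b8

#0 dst[0x10+4] := {0xac,0xb4,0xb8,0xa5}
#1 dst[0x1e+4] := {0xdb,0x7b,0x78,0x91}
#2 dst[0x26+8] := {0xc2,0xac,0xb4,0xb8,0xa5,0x47,0x7c,0xc3}
#3 dst[0x04+3] := {0xb8,0xa5,0x47}
query mem[0x2b]=0x47, mem[0x28]=0xb4, mem[0x12]=0xb8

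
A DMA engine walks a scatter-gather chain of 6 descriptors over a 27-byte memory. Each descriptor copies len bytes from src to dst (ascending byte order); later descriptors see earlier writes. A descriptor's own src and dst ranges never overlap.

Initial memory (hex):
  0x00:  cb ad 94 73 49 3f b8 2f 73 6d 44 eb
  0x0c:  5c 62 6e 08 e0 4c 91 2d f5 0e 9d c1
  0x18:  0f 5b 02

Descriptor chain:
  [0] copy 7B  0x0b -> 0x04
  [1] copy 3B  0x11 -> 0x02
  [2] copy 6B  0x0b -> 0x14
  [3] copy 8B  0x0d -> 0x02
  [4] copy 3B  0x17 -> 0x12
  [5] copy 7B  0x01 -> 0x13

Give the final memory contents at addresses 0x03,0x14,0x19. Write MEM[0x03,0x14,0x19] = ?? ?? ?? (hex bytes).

D0: mem[0x04..0x0a] <- [eb 5c 62 6e 08 e0 4c]
D1: mem[0x02..0x04] <- [4c 91 2d]
D2: mem[0x14..0x19] <- [eb 5c 62 6e 08 e0]
D3: mem[0x02..0x09] <- [62 6e 08 e0 4c 91 2d eb]
D4: mem[0x12..0x14] <- [6e 08 e0]
D5: mem[0x13..0x19] <- [ad 62 6e 08 e0 4c 91]
query mem[0x03]=0x6e, mem[0x14]=0x62, mem[0x19]=0x91

MEM[0x03,0x14,0x19] = 6e 62 91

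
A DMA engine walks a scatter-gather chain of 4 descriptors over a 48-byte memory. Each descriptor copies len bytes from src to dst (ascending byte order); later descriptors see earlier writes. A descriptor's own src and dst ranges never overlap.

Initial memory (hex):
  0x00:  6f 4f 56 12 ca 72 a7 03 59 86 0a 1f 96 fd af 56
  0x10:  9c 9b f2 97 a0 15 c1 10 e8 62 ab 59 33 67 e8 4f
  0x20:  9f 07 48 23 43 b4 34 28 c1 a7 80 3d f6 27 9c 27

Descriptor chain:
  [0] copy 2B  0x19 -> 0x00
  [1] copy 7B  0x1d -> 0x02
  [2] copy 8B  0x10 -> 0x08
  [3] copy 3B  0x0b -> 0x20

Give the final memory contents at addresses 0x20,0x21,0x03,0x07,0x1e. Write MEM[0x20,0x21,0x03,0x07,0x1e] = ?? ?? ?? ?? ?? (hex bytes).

  after D0: wrote 2B at 0x00 = 62ab
  after D1: wrote 7B at 0x02 = 67e84f9f074823
  after D2: wrote 8B at 0x08 = 9c9bf297a015c110
  after D3: wrote 3B at 0x20 = 97a015
query mem[0x20]=0x97, mem[0x21]=0xa0, mem[0x03]=0xe8, mem[0x07]=0x48, mem[0x1e]=0xe8

MEM[0x20,0x21,0x03,0x07,0x1e] = 97 a0 e8 48 e8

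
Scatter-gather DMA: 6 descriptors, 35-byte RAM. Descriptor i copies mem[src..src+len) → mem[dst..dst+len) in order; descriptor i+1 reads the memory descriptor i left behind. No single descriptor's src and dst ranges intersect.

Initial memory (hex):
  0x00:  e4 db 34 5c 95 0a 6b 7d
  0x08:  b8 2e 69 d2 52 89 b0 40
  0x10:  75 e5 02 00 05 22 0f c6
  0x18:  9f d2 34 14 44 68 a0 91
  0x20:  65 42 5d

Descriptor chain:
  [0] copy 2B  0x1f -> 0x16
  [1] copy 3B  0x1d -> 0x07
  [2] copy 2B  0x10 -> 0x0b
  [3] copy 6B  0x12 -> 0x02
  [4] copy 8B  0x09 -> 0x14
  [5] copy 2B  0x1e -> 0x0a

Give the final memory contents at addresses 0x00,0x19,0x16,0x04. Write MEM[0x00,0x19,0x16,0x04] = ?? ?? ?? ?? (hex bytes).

MEM[0x00,0x19,0x16,0x04] = e4 b0 75 05

  after D0: wrote 2B at 0x16 = 9165
  after D1: wrote 3B at 0x07 = 68a091
  after D2: wrote 2B at 0x0b = 75e5
  after D3: wrote 6B at 0x02 = 020005229165
  after D4: wrote 8B at 0x14 = 916975e589b04075
  after D5: wrote 2B at 0x0a = a091
query mem[0x00]=0xe4, mem[0x19]=0xb0, mem[0x16]=0x75, mem[0x04]=0x05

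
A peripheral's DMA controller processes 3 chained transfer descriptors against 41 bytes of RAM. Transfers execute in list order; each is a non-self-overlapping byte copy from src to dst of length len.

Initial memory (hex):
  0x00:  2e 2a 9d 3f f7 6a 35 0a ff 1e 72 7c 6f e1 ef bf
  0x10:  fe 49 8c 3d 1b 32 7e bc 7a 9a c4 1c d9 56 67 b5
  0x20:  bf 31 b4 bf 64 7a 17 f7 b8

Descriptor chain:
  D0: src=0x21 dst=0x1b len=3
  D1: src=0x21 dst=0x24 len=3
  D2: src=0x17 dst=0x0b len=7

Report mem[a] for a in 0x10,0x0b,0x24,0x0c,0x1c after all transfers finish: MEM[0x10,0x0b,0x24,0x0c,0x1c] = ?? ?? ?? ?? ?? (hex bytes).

  after D0: wrote 3B at 0x1b = 31b4bf
  after D1: wrote 3B at 0x24 = 31b4bf
  after D2: wrote 7B at 0x0b = bc7a9ac431b4bf
query mem[0x10]=0xb4, mem[0x0b]=0xbc, mem[0x24]=0x31, mem[0x0c]=0x7a, mem[0x1c]=0xb4

MEM[0x10,0x0b,0x24,0x0c,0x1c] = b4 bc 31 7a b4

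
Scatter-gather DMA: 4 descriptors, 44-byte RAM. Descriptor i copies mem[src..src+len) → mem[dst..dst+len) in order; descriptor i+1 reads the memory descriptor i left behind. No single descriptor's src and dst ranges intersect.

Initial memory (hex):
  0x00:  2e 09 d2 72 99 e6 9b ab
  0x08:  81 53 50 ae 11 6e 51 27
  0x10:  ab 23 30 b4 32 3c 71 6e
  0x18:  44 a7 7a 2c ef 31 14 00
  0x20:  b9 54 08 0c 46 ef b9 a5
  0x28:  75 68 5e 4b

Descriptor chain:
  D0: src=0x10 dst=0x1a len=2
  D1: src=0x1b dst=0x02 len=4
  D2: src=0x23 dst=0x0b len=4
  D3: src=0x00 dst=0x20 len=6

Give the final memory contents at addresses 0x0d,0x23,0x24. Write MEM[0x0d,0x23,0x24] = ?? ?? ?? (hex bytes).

MEM[0x0d,0x23,0x24] = ef ef 31

D0: mem[0x1a..0x1b] <- [ab 23]
D1: mem[0x02..0x05] <- [23 ef 31 14]
D2: mem[0x0b..0x0e] <- [0c 46 ef b9]
D3: mem[0x20..0x25] <- [2e 09 23 ef 31 14]
query mem[0x0d]=0xef, mem[0x23]=0xef, mem[0x24]=0x31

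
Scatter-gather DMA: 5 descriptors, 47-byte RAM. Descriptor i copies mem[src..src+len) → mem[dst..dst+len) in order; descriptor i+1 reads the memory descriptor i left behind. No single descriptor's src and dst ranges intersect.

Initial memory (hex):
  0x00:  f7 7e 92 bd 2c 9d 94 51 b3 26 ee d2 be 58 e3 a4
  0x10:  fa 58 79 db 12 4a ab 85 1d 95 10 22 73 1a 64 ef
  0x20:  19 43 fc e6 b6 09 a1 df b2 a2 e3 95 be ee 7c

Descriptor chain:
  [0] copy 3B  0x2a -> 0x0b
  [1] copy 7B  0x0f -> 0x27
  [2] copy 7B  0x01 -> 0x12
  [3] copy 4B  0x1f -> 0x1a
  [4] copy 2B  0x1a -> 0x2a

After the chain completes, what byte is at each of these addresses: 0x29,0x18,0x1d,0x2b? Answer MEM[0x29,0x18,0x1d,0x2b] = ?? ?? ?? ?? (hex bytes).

MEM[0x29,0x18,0x1d,0x2b] = 58 51 fc 19

[0] 0x2a->0x0b len=3 : e3 95 be
[1] 0x0f->0x27 len=7 : a4 fa 58 79 db 12 4a
[2] 0x01->0x12 len=7 : 7e 92 bd 2c 9d 94 51
[3] 0x1f->0x1a len=4 : ef 19 43 fc
[4] 0x1a->0x2a len=2 : ef 19
query mem[0x29]=0x58, mem[0x18]=0x51, mem[0x1d]=0xfc, mem[0x2b]=0x19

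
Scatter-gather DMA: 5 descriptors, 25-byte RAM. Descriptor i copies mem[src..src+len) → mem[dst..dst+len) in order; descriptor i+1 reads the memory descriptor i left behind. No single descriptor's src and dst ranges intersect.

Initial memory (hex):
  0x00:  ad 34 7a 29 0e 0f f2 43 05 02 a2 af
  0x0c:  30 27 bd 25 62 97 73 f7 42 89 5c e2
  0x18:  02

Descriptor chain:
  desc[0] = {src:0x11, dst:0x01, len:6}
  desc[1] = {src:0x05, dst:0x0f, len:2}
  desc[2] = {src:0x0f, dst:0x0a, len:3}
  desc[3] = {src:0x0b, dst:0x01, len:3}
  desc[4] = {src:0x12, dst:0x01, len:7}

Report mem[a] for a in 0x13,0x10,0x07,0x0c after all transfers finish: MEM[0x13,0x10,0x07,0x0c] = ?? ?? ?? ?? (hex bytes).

  after D0: wrote 6B at 0x01 = 9773f742895c
  after D1: wrote 2B at 0x0f = 895c
  after D2: wrote 3B at 0x0a = 895c97
  after D3: wrote 3B at 0x01 = 5c9727
  after D4: wrote 7B at 0x01 = 73f742895ce202
query mem[0x13]=0xf7, mem[0x10]=0x5c, mem[0x07]=0x02, mem[0x0c]=0x97

MEM[0x13,0x10,0x07,0x0c] = f7 5c 02 97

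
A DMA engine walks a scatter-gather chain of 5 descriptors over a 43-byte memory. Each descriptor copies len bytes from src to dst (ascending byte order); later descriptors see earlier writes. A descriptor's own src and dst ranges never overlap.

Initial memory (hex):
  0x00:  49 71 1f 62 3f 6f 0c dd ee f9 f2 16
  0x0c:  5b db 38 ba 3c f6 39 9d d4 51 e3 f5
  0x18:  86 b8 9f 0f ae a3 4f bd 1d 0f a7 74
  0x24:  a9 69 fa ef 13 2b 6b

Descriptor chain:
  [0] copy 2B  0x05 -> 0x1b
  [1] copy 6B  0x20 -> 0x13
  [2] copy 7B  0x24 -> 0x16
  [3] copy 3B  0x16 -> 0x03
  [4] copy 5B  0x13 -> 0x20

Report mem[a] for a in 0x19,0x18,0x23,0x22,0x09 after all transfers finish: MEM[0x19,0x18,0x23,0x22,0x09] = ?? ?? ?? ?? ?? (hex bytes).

  after D0: wrote 2B at 0x1b = 6f0c
  after D1: wrote 6B at 0x13 = 1d0fa774a969
  after D2: wrote 7B at 0x16 = a969faef132b6b
  after D3: wrote 3B at 0x03 = a969fa
  after D4: wrote 5B at 0x20 = 1d0fa7a969
query mem[0x19]=0xef, mem[0x18]=0xfa, mem[0x23]=0xa9, mem[0x22]=0xa7, mem[0x09]=0xf9

MEM[0x19,0x18,0x23,0x22,0x09] = ef fa a9 a7 f9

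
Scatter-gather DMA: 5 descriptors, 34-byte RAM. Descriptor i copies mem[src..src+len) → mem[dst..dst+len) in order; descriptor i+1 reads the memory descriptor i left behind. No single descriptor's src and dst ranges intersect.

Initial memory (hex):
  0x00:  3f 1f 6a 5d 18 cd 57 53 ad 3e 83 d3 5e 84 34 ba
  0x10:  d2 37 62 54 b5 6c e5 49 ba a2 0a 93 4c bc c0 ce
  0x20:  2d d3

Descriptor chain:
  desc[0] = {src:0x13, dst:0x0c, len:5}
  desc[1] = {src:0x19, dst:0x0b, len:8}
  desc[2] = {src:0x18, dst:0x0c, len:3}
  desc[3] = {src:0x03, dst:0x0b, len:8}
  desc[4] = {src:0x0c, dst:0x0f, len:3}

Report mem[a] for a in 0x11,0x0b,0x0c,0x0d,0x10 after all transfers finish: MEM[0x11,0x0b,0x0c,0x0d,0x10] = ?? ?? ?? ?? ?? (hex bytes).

MEM[0x11,0x0b,0x0c,0x0d,0x10] = 57 5d 18 cd cd

#0 dst[0x0c+5] := {0x54,0xb5,0x6c,0xe5,0x49}
#1 dst[0x0b+8] := {0xa2,0x0a,0x93,0x4c,0xbc,0xc0,0xce,0x2d}
#2 dst[0x0c+3] := {0xba,0xa2,0x0a}
#3 dst[0x0b+8] := {0x5d,0x18,0xcd,0x57,0x53,0xad,0x3e,0x83}
#4 dst[0x0f+3] := {0x18,0xcd,0x57}
query mem[0x11]=0x57, mem[0x0b]=0x5d, mem[0x0c]=0x18, mem[0x0d]=0xcd, mem[0x10]=0xcd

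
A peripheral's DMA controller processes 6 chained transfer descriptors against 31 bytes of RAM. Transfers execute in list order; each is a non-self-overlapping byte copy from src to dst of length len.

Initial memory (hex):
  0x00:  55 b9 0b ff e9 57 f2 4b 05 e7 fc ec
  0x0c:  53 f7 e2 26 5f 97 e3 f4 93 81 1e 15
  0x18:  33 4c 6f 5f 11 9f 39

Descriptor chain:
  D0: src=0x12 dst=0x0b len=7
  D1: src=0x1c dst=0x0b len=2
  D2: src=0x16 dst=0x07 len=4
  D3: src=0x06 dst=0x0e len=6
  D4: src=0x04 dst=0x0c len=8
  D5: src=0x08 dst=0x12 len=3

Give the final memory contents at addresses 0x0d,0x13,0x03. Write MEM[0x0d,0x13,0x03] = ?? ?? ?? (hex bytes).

  after D0: wrote 7B at 0x0b = e3f493811e1533
  after D1: wrote 2B at 0x0b = 119f
  after D2: wrote 4B at 0x07 = 1e15334c
  after D3: wrote 6B at 0x0e = f21e15334c11
  after D4: wrote 8B at 0x0c = e957f21e15334c11
  after D5: wrote 3B at 0x12 = 15334c
query mem[0x0d]=0x57, mem[0x13]=0x33, mem[0x03]=0xff

MEM[0x0d,0x13,0x03] = 57 33 ff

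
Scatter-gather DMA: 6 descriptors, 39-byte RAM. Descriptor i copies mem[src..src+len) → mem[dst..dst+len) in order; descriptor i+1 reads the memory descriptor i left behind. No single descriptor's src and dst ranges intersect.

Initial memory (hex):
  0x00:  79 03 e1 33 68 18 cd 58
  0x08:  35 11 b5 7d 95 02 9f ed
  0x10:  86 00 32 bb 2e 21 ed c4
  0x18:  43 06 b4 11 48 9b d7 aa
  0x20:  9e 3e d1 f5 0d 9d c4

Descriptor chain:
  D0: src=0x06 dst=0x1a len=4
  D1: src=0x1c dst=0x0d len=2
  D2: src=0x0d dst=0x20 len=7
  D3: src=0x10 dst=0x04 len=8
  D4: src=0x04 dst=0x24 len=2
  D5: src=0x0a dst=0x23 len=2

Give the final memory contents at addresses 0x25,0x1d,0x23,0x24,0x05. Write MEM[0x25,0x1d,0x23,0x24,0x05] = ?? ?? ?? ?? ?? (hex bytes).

[0] 0x06->0x1a len=4 : cd 58 35 11
[1] 0x1c->0x0d len=2 : 35 11
[2] 0x0d->0x20 len=7 : 35 11 ed 86 00 32 bb
[3] 0x10->0x04 len=8 : 86 00 32 bb 2e 21 ed c4
[4] 0x04->0x24 len=2 : 86 00
[5] 0x0a->0x23 len=2 : ed c4
query mem[0x25]=0x00, mem[0x1d]=0x11, mem[0x23]=0xed, mem[0x24]=0xc4, mem[0x05]=0x00

MEM[0x25,0x1d,0x23,0x24,0x05] = 00 11 ed c4 00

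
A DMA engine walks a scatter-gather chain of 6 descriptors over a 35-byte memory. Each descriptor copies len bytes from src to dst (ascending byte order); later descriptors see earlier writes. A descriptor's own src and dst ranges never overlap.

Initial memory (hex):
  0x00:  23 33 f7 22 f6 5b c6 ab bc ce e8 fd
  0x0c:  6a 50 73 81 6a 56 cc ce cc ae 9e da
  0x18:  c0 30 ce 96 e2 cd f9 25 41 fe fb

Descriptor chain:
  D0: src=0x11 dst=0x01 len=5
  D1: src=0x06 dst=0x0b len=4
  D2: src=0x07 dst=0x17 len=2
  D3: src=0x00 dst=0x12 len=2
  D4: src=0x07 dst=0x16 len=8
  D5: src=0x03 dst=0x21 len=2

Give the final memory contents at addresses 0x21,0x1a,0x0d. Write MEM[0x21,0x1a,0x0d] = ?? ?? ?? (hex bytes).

MEM[0x21,0x1a,0x0d] = ce c6 bc

[0] 0x11->0x01 len=5 : 56 cc ce cc ae
[1] 0x06->0x0b len=4 : c6 ab bc ce
[2] 0x07->0x17 len=2 : ab bc
[3] 0x00->0x12 len=2 : 23 56
[4] 0x07->0x16 len=8 : ab bc ce e8 c6 ab bc ce
[5] 0x03->0x21 len=2 : ce cc
query mem[0x21]=0xce, mem[0x1a]=0xc6, mem[0x0d]=0xbc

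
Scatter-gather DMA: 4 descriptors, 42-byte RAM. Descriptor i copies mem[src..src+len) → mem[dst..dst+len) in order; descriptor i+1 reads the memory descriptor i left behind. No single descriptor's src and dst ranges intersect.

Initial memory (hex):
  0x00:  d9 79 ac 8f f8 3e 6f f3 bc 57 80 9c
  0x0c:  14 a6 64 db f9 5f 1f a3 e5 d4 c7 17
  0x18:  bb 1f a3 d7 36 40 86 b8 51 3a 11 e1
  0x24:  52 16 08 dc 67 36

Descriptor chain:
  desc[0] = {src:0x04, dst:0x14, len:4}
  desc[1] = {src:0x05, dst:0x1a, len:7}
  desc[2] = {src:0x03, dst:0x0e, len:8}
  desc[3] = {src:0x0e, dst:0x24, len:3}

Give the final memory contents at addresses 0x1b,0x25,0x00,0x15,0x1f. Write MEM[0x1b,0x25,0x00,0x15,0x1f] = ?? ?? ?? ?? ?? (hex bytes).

MEM[0x1b,0x25,0x00,0x15,0x1f] = 6f f8 d9 80 80

[0] 0x04->0x14 len=4 : f8 3e 6f f3
[1] 0x05->0x1a len=7 : 3e 6f f3 bc 57 80 9c
[2] 0x03->0x0e len=8 : 8f f8 3e 6f f3 bc 57 80
[3] 0x0e->0x24 len=3 : 8f f8 3e
query mem[0x1b]=0x6f, mem[0x25]=0xf8, mem[0x00]=0xd9, mem[0x15]=0x80, mem[0x1f]=0x80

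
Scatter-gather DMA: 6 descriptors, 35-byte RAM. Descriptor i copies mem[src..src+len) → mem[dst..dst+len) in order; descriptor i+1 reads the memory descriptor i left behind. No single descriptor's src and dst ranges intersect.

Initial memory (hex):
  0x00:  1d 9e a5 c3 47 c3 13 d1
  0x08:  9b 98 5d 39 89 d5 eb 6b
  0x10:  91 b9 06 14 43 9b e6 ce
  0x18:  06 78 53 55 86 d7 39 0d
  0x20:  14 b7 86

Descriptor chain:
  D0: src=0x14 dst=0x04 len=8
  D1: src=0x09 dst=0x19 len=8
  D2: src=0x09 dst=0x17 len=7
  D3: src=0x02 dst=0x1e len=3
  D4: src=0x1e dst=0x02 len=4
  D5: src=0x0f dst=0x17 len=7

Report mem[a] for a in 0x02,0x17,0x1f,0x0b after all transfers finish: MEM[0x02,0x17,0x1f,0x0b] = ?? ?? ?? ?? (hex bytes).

D0: mem[0x04..0x0b] <- [43 9b e6 ce 06 78 53 55]
D1: mem[0x19..0x20] <- [78 53 55 89 d5 eb 6b 91]
D2: mem[0x17..0x1d] <- [78 53 55 89 d5 eb 6b]
D3: mem[0x1e..0x20] <- [a5 c3 43]
D4: mem[0x02..0x05] <- [a5 c3 43 b7]
D5: mem[0x17..0x1d] <- [6b 91 b9 06 14 43 9b]
query mem[0x02]=0xa5, mem[0x17]=0x6b, mem[0x1f]=0xc3, mem[0x0b]=0x55

MEM[0x02,0x17,0x1f,0x0b] = a5 6b c3 55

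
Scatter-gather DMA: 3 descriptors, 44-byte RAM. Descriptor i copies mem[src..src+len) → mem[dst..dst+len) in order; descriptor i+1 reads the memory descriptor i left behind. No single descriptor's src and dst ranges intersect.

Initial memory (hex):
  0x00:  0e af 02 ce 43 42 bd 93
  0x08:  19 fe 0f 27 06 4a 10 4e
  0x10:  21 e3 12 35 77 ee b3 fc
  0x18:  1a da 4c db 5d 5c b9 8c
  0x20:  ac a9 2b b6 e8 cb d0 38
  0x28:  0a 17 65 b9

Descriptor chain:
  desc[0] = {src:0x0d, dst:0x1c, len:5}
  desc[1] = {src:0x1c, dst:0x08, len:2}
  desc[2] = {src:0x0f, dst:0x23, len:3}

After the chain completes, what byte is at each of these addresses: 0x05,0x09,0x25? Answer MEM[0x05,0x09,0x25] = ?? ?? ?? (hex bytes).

MEM[0x05,0x09,0x25] = 42 10 e3

  after D0: wrote 5B at 0x1c = 4a104e21e3
  after D1: wrote 2B at 0x08 = 4a10
  after D2: wrote 3B at 0x23 = 4e21e3
query mem[0x05]=0x42, mem[0x09]=0x10, mem[0x25]=0xe3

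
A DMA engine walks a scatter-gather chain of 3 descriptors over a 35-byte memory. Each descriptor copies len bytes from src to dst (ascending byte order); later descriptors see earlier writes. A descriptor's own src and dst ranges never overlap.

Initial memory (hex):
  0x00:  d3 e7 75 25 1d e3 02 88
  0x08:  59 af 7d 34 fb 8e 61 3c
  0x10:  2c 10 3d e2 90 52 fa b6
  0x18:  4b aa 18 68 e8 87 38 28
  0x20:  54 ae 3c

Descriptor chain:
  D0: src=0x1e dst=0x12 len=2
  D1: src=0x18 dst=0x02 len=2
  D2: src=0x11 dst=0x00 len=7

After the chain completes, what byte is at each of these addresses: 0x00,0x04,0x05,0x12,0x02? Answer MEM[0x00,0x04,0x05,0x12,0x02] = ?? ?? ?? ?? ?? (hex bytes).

D0: mem[0x12..0x13] <- [38 28]
D1: mem[0x02..0x03] <- [4b aa]
D2: mem[0x00..0x06] <- [10 38 28 90 52 fa b6]
query mem[0x00]=0x10, mem[0x04]=0x52, mem[0x05]=0xfa, mem[0x12]=0x38, mem[0x02]=0x28

MEM[0x00,0x04,0x05,0x12,0x02] = 10 52 fa 38 28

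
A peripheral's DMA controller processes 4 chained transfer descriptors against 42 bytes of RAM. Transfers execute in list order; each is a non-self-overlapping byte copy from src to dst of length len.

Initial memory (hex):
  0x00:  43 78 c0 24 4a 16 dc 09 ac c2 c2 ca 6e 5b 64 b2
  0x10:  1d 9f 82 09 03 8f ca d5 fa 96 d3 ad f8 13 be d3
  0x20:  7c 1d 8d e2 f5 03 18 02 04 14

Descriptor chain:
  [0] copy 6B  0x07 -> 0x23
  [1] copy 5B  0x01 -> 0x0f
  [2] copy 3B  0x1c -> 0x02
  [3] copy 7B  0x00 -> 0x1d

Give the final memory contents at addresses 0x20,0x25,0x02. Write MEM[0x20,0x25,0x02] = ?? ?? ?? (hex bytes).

  after D0: wrote 6B at 0x23 = 09acc2c2ca6e
  after D1: wrote 5B at 0x0f = 78c0244a16
  after D2: wrote 3B at 0x02 = f813be
  after D3: wrote 7B at 0x1d = 4378f813be16dc
query mem[0x20]=0x13, mem[0x25]=0xc2, mem[0x02]=0xf8

MEM[0x20,0x25,0x02] = 13 c2 f8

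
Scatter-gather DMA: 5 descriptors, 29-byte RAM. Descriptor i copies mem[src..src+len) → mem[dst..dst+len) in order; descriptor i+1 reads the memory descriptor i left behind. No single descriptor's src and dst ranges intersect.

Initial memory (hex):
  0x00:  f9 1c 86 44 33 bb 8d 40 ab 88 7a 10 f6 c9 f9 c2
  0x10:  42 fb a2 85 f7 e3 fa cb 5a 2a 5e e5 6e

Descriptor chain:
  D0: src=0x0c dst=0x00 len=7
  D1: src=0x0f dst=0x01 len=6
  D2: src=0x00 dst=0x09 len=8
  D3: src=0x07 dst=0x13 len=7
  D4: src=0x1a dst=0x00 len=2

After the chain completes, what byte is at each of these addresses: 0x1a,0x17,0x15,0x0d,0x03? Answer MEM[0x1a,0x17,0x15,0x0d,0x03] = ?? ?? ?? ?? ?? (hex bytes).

MEM[0x1a,0x17,0x15,0x0d,0x03] = 5e 42 f6 a2 fb

D0: mem[0x00..0x06] <- [f6 c9 f9 c2 42 fb a2]
D1: mem[0x01..0x06] <- [c2 42 fb a2 85 f7]
D2: mem[0x09..0x10] <- [f6 c2 42 fb a2 85 f7 40]
D3: mem[0x13..0x19] <- [40 ab f6 c2 42 fb a2]
D4: mem[0x00..0x01] <- [5e e5]
query mem[0x1a]=0x5e, mem[0x17]=0x42, mem[0x15]=0xf6, mem[0x0d]=0xa2, mem[0x03]=0xfb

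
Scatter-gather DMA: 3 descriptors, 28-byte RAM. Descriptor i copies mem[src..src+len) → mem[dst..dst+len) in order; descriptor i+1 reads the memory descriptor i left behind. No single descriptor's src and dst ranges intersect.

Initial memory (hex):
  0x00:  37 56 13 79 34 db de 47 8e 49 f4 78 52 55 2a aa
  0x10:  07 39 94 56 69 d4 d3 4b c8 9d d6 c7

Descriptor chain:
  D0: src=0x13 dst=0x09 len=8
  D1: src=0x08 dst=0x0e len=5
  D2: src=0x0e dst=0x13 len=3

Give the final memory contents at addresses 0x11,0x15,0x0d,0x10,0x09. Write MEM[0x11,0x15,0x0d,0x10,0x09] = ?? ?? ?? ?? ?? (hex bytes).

  after D0: wrote 8B at 0x09 = 5669d4d34bc89dd6
  after D1: wrote 5B at 0x0e = 8e5669d4d3
  after D2: wrote 3B at 0x13 = 8e5669
query mem[0x11]=0xd4, mem[0x15]=0x69, mem[0x0d]=0x4b, mem[0x10]=0x69, mem[0x09]=0x56

MEM[0x11,0x15,0x0d,0x10,0x09] = d4 69 4b 69 56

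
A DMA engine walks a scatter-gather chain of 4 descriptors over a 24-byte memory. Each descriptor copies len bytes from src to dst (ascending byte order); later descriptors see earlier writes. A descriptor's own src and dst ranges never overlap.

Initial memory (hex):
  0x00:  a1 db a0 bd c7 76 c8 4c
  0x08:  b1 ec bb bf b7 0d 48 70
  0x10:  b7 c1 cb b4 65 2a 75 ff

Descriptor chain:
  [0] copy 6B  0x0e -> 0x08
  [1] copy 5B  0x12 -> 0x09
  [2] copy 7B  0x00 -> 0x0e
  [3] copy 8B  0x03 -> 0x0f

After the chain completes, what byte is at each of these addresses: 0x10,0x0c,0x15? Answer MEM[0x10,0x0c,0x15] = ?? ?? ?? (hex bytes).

  after D0: wrote 6B at 0x08 = 4870b7c1cbb4
  after D1: wrote 5B at 0x09 = cbb4652a75
  after D2: wrote 7B at 0x0e = a1dba0bdc776c8
  after D3: wrote 8B at 0x0f = bdc776c84c48cbb4
query mem[0x10]=0xc7, mem[0x0c]=0x2a, mem[0x15]=0xcb

MEM[0x10,0x0c,0x15] = c7 2a cb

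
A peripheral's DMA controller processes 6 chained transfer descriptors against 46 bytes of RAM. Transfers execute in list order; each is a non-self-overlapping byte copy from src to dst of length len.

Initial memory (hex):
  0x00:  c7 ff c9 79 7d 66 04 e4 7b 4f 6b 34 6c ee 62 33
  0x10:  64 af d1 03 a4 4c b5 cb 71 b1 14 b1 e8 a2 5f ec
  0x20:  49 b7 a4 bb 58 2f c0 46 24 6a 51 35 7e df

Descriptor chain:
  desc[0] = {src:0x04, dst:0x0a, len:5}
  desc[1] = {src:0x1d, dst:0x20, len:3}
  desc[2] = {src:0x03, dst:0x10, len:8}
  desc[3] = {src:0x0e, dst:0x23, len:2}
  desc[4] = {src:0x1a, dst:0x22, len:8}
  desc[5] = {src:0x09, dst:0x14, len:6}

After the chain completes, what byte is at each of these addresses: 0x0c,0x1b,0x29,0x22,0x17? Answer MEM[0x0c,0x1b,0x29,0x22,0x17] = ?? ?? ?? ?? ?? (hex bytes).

MEM[0x0c,0x1b,0x29,0x22,0x17] = 04 b1 5f 14 04

[0] 0x04->0x0a len=5 : 7d 66 04 e4 7b
[1] 0x1d->0x20 len=3 : a2 5f ec
[2] 0x03->0x10 len=8 : 79 7d 66 04 e4 7b 4f 7d
[3] 0x0e->0x23 len=2 : 7b 33
[4] 0x1a->0x22 len=8 : 14 b1 e8 a2 5f ec a2 5f
[5] 0x09->0x14 len=6 : 4f 7d 66 04 e4 7b
query mem[0x0c]=0x04, mem[0x1b]=0xb1, mem[0x29]=0x5f, mem[0x22]=0x14, mem[0x17]=0x04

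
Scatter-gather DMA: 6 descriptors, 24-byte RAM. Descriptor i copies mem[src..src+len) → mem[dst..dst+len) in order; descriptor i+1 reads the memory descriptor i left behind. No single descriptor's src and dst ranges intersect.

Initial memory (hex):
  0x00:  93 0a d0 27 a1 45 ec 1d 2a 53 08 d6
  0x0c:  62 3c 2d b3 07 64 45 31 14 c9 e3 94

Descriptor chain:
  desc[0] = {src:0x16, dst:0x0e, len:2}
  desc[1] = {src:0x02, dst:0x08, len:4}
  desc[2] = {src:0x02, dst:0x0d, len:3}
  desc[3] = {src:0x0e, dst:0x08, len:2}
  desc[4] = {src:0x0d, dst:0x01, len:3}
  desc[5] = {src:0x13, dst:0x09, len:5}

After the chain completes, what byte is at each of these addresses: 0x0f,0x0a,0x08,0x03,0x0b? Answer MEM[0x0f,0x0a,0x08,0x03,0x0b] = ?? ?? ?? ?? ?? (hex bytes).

MEM[0x0f,0x0a,0x08,0x03,0x0b] = a1 14 27 a1 c9

[0] 0x16->0x0e len=2 : e3 94
[1] 0x02->0x08 len=4 : d0 27 a1 45
[2] 0x02->0x0d len=3 : d0 27 a1
[3] 0x0e->0x08 len=2 : 27 a1
[4] 0x0d->0x01 len=3 : d0 27 a1
[5] 0x13->0x09 len=5 : 31 14 c9 e3 94
query mem[0x0f]=0xa1, mem[0x0a]=0x14, mem[0x08]=0x27, mem[0x03]=0xa1, mem[0x0b]=0xc9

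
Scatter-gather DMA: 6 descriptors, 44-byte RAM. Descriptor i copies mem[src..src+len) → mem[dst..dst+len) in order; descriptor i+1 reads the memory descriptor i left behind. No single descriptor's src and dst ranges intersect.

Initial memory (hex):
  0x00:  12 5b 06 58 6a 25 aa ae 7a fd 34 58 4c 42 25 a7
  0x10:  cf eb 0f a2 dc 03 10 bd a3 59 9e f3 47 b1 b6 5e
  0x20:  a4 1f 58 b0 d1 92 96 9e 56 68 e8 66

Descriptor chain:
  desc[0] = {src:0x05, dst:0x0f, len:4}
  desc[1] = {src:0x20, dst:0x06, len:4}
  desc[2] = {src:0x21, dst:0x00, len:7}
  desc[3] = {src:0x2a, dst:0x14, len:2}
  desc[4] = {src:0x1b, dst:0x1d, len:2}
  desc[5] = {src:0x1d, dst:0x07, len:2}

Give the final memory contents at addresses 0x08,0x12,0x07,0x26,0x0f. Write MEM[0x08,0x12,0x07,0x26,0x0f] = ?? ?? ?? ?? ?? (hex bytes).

D0: mem[0x0f..0x12] <- [25 aa ae 7a]
D1: mem[0x06..0x09] <- [a4 1f 58 b0]
D2: mem[0x00..0x06] <- [1f 58 b0 d1 92 96 9e]
D3: mem[0x14..0x15] <- [e8 66]
D4: mem[0x1d..0x1e] <- [f3 47]
D5: mem[0x07..0x08] <- [f3 47]
query mem[0x08]=0x47, mem[0x12]=0x7a, mem[0x07]=0xf3, mem[0x26]=0x96, mem[0x0f]=0x25

MEM[0x08,0x12,0x07,0x26,0x0f] = 47 7a f3 96 25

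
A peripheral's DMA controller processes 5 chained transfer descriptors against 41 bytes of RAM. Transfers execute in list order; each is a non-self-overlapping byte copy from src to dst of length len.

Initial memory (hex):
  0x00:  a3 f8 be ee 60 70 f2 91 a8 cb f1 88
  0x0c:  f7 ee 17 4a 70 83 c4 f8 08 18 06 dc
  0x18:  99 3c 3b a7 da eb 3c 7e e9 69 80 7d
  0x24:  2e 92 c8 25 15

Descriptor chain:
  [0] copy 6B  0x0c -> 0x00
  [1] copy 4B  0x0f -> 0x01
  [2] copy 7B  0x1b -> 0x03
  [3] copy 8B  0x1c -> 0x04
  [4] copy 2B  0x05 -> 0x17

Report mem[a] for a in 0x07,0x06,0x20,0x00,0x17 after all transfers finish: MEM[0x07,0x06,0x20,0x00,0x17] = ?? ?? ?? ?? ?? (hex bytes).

#0 dst[0x00+6] := {0xf7,0xee,0x17,0x4a,0x70,0x83}
#1 dst[0x01+4] := {0x4a,0x70,0x83,0xc4}
#2 dst[0x03+7] := {0xa7,0xda,0xeb,0x3c,0x7e,0xe9,0x69}
#3 dst[0x04+8] := {0xda,0xeb,0x3c,0x7e,0xe9,0x69,0x80,0x7d}
#4 dst[0x17+2] := {0xeb,0x3c}
query mem[0x07]=0x7e, mem[0x06]=0x3c, mem[0x20]=0xe9, mem[0x00]=0xf7, mem[0x17]=0xeb

MEM[0x07,0x06,0x20,0x00,0x17] = 7e 3c e9 f7 eb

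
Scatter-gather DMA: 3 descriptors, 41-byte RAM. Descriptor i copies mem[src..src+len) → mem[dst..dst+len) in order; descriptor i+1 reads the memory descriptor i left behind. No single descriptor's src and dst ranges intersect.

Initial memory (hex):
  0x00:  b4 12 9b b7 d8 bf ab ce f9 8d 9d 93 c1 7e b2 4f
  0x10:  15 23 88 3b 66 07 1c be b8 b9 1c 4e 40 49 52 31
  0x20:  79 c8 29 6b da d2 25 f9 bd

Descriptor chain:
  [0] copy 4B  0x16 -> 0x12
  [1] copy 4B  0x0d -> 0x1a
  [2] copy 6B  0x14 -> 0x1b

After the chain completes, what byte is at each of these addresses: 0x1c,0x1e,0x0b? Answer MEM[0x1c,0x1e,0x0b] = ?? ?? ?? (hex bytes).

MEM[0x1c,0x1e,0x0b] = b9 be 93

#0 dst[0x12+4] := {0x1c,0xbe,0xb8,0xb9}
#1 dst[0x1a+4] := {0x7e,0xb2,0x4f,0x15}
#2 dst[0x1b+6] := {0xb8,0xb9,0x1c,0xbe,0xb8,0xb9}
query mem[0x1c]=0xb9, mem[0x1e]=0xbe, mem[0x0b]=0x93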